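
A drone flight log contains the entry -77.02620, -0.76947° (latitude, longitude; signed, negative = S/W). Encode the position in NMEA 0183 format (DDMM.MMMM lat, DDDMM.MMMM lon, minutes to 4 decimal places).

Latitude is negative → S; |value| = 77.026200
Lat: minutes = (77.026200 − 77) × 60 = 1.572000
Longitude is negative → W; |value| = 0.769470
Longitude: fractional part 0.769470 → 46.168200 minutes

7701.5720,S / 00046.1682,W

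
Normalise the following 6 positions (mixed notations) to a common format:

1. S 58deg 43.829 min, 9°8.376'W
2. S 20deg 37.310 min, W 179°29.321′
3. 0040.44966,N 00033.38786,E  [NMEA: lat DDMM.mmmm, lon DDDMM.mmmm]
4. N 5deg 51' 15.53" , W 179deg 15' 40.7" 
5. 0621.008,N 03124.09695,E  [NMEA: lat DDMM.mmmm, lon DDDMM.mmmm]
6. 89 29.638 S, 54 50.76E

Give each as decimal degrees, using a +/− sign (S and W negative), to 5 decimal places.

Point 1:
  Lat: 58 + 43.829/60 = 58.730483
  S ⇒ negate
  λ: 9 + 8.376/60 = 9.139600
  W → negative
Point 2:
  φ: 37.31′ = 0.621833°; total 20.621833
  S → negative
  Lon: 179 + 29.321/60 = 179.488683
  W → negative
Point 3:
  φ: split at 2 digits → 00° and 40.44966′; 0 + 40.44966/60 = 0.674161
  N → positive
  Lon: degrees = first 3 digits = 0, minutes = 33.38786; 0 + 33.38786/60 = 0.556464
  E ⇒ keep positive
Point 4:
  φ: 5° + 51/60 + 15.53/3600 = 5 + 0.850000 + 0.004314 = 5.854314
  N → positive
  Longitude: 179° + 15/60 + 40.7/3600 = 179 + 0.250000 + 0.011306 = 179.261306
  W → negative
Point 5:
  φ: split at 2 digits → 06° and 21.008′; 6 + 21.008/60 = 6.350133
  N ⇒ keep positive
  λ: degrees = first 3 digits = 31, minutes = 24.09695; 31 + 24.09695/60 = 31.401616
  E → positive
Point 6:
  φ: 89 + 29.638/60 = 89.493967
  S → negative
  Longitude: 50.76′ = 0.846000°; total 54.846000
  E → positive

1. -58.73048, -9.13960
2. -20.62183, -179.48868
3. 0.67416, 0.55646
4. 5.85431, -179.26131
5. 6.35013, 31.40162
6. -89.49397, 54.84600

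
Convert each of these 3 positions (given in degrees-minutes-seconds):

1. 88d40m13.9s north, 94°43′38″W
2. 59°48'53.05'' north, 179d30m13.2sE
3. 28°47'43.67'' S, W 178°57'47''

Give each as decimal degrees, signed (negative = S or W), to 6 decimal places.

Point 1:
  Latitude: 88° + 40/60 + 13.9/3600 = 88 + 0.666667 + 0.003861 = 88.6705278
  N → positive
  λ: 43′ + 38″ = 43.63333′; 94 + 43.63333/60 = 94.7272222
  W ⇒ negate
Point 2:
  φ: 59 + 48/60 + 53.05/3600 = 59.8147361
  N → positive
  λ: 30′ + 13.2″ = 30.22000′; 179 + 30.22000/60 = 179.5036667
  E → positive
Point 3:
  Lat: 47′ + 43.67″ = 47.72783′; 28 + 47.72783/60 = 28.7954639
  S → negative
  λ: 57′ + 47″ = 57.78333′; 178 + 57.78333/60 = 178.9630556
  W ⇒ negate

1. 88.670528, -94.727222
2. 59.814736, 179.503667
3. -28.795464, -178.963056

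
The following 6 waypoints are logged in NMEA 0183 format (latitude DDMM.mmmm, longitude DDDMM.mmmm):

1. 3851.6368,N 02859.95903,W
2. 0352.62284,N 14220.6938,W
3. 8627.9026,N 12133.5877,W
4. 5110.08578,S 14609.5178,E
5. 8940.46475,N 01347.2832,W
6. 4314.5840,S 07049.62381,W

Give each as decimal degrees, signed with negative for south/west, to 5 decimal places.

Point 1:
  φ: split at 2 digits → 38° and 51.6368′; 38 + 51.6368/60 = 38.860613
  N → positive
  Lon: degrees = first 3 digits = 28, minutes = 59.95903; 28 + 59.95903/60 = 28.999317
  hemisphere W, so the sign is −
Point 2:
  Latitude: split at 2 digits → 03° and 52.62284′; 3 + 52.62284/60 = 3.877047
  N → positive
  Lon: split at 3 digits → 142° and 20.6938′; 142 + 20.6938/60 = 142.344897
  W → negative
Point 3:
  Latitude: degrees = first 2 digits = 86, minutes = 27.9026; 86 + 27.9026/60 = 86.465043
  N → positive
  Longitude: split at 3 digits → 121° and 33.5877′; 121 + 33.5877/60 = 121.559795
  W ⇒ negate
Point 4:
  φ: split at 2 digits → 51° and 10.08578′; 51 + 10.08578/60 = 51.168096
  S → negative
  Longitude: split at 3 digits → 146° and 9.5178′; 146 + 9.5178/60 = 146.158630
  E ⇒ keep positive
Point 5:
  Lat: degrees = first 2 digits = 89, minutes = 40.46475; 89 + 40.46475/60 = 89.674413
  N ⇒ keep positive
  Longitude: split at 3 digits → 013° and 47.2832′; 13 + 47.2832/60 = 13.788053
  W → negative
Point 6:
  Latitude: degrees = first 2 digits = 43, minutes = 14.584; 43 + 14.584/60 = 43.243067
  S → negative
  Longitude: split at 3 digits → 070° and 49.62381′; 70 + 49.62381/60 = 70.827064
  hemisphere W, so the sign is −

1. 38.86061, -28.99932
2. 3.87705, -142.34490
3. 86.46504, -121.55980
4. -51.16810, 146.15863
5. 89.67441, -13.78805
6. -43.24307, -70.82706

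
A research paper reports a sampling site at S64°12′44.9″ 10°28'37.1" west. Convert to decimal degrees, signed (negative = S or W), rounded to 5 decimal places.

-64.21247, -10.47697

Latitude: 12′ + 44.9″ = 12.74833′; 64 + 12.74833/60 = 64.212472
S ⇒ negate
Longitude: 10 + 28/60 + 37.1/3600 = 10.476972
W ⇒ negate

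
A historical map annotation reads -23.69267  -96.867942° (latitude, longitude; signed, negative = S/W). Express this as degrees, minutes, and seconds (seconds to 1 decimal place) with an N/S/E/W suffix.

23°41′33.6″ S, 96°52′4.6″ W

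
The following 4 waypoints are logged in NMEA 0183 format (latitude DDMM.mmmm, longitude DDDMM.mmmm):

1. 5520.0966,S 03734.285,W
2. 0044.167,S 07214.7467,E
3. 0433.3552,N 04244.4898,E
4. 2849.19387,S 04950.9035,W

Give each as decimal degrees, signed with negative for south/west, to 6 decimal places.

1. -55.334943, -37.571417
2. -0.736117, 72.245778
3. 4.555920, 42.741497
4. -28.819898, -49.848392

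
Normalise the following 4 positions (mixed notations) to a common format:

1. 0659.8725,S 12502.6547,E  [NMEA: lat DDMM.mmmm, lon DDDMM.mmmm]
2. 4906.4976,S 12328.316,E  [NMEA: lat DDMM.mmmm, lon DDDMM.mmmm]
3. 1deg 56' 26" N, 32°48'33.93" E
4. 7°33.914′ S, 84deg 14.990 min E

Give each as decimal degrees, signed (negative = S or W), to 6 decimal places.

1. -6.997875, 125.044245
2. -49.108293, 123.471933
3. 1.940556, 32.809425
4. -7.565233, 84.249833

Point 1:
  φ: split at 2 digits → 06° and 59.8725′; 6 + 59.8725/60 = 6.9978750
  S ⇒ negate
  Longitude: split at 3 digits → 125° and 2.6547′; 125 + 2.6547/60 = 125.0442450
  E ⇒ keep positive
Point 2:
  Latitude: split at 2 digits → 49° and 6.4976′; 49 + 6.4976/60 = 49.1082933
  hemisphere S, so the sign is −
  Lon: split at 3 digits → 123° and 28.316′; 123 + 28.316/60 = 123.4719333
  E → positive
Point 3:
  Lat: 1 + 56/60 + 26/3600 = 1.9405556
  N ⇒ keep positive
  Longitude: 32° + 48/60 + 33.93/3600 = 32 + 0.800000 + 0.009425 = 32.8094250
  E → positive
Point 4:
  Latitude: 33.914′ = 0.565233°; total 7.5652333
  S → negative
  Longitude: 84 + 14.99/60 = 84.2498333
  E ⇒ keep positive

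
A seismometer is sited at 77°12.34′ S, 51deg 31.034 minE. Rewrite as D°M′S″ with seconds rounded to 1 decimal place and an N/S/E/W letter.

Latitude: 12.34000′ → 12′ and 0.34000 × 60 = 20.400″
λ: 31.03400′ → 31′ and 0.03400 × 60 = 2.040″

77°12′20.4″ S, 51°31′2.0″ E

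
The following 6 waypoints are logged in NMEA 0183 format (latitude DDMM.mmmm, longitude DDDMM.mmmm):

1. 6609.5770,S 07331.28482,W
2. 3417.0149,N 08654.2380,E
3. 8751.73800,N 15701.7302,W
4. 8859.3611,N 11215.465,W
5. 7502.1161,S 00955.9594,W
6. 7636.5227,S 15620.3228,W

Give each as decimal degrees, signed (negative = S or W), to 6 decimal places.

1. -66.159617, -73.521414
2. 34.283582, 86.903967
3. 87.862300, -157.028837
4. 88.989352, -112.257750
5. -75.035268, -9.932657
6. -76.608712, -156.338713

Point 1:
  Latitude: degrees = first 2 digits = 66, minutes = 9.577; 66 + 9.577/60 = 66.1596167
  S → negative
  λ: degrees = first 3 digits = 73, minutes = 31.28482; 73 + 31.28482/60 = 73.5214137
  W ⇒ negate
Point 2:
  Latitude: split at 2 digits → 34° and 17.0149′; 34 + 17.0149/60 = 34.2835817
  N ⇒ keep positive
  Longitude: split at 3 digits → 086° and 54.238′; 86 + 54.238/60 = 86.9039667
  E ⇒ keep positive
Point 3:
  Latitude: split at 2 digits → 87° and 51.738′; 87 + 51.738/60 = 87.8623000
  N ⇒ keep positive
  λ: degrees = first 3 digits = 157, minutes = 1.7302; 157 + 1.7302/60 = 157.0288367
  hemisphere W, so the sign is −
Point 4:
  Latitude: degrees = first 2 digits = 88, minutes = 59.3611; 88 + 59.3611/60 = 88.9893517
  N ⇒ keep positive
  Longitude: degrees = first 3 digits = 112, minutes = 15.465; 112 + 15.465/60 = 112.2577500
  W ⇒ negate
Point 5:
  Latitude: degrees = first 2 digits = 75, minutes = 2.1161; 75 + 2.1161/60 = 75.0352683
  S ⇒ negate
  Lon: split at 3 digits → 009° and 55.9594′; 9 + 55.9594/60 = 9.9326567
  hemisphere W, so the sign is −
Point 6:
  Lat: split at 2 digits → 76° and 36.5227′; 76 + 36.5227/60 = 76.6087117
  S ⇒ negate
  λ: degrees = first 3 digits = 156, minutes = 20.3228; 156 + 20.3228/60 = 156.3387133
  hemisphere W, so the sign is −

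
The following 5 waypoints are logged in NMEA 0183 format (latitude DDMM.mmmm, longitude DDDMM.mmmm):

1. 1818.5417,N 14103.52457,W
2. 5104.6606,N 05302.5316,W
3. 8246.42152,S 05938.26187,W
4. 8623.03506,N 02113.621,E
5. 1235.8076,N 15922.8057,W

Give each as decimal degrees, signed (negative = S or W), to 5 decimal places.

1. 18.30903, -141.05874
2. 51.07768, -53.04219
3. -82.77369, -59.63770
4. 86.38392, 21.22702
5. 12.59679, -159.38010

Point 1:
  φ: degrees = first 2 digits = 18, minutes = 18.5417; 18 + 18.5417/60 = 18.309028
  N → positive
  λ: split at 3 digits → 141° and 3.52457′; 141 + 3.52457/60 = 141.058743
  W → negative
Point 2:
  Lat: split at 2 digits → 51° and 4.6606′; 51 + 4.6606/60 = 51.077677
  N → positive
  Lon: split at 3 digits → 053° and 2.5316′; 53 + 2.5316/60 = 53.042193
  hemisphere W, so the sign is −
Point 3:
  Latitude: split at 2 digits → 82° and 46.42152′; 82 + 46.42152/60 = 82.773692
  S → negative
  Longitude: degrees = first 3 digits = 59, minutes = 38.26187; 59 + 38.26187/60 = 59.637698
  hemisphere W, so the sign is −
Point 4:
  Latitude: degrees = first 2 digits = 86, minutes = 23.03506; 86 + 23.03506/60 = 86.383918
  N → positive
  Lon: degrees = first 3 digits = 21, minutes = 13.621; 21 + 13.621/60 = 21.227017
  E ⇒ keep positive
Point 5:
  φ: split at 2 digits → 12° and 35.8076′; 12 + 35.8076/60 = 12.596793
  N ⇒ keep positive
  λ: degrees = first 3 digits = 159, minutes = 22.8057; 159 + 22.8057/60 = 159.380095
  W ⇒ negate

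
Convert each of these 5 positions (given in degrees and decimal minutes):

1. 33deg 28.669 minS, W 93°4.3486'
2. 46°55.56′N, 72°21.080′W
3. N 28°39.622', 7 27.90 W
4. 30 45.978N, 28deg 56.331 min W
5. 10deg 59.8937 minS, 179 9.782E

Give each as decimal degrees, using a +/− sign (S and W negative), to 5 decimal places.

Point 1:
  φ: 28.669′ = 0.477817°; total 33.477817
  S ⇒ negate
  λ: 4.3486′ = 0.072477°; total 93.072477
  hemisphere W, so the sign is −
Point 2:
  Lat: 46 + 55.56/60 = 46.926000
  N → positive
  λ: 21.08′ = 0.351333°; total 72.351333
  W → negative
Point 3:
  Lat: 28 + 39.622/60 = 28.660367
  N → positive
  Lon: 27.9′ = 0.465000°; total 7.465000
  W → negative
Point 4:
  Latitude: 45.978′ = 0.766300°; total 30.766300
  N ⇒ keep positive
  Longitude: 28 + 56.331/60 = 28.938850
  hemisphere W, so the sign is −
Point 5:
  φ: 10 + 59.8937/60 = 10.998228
  S → negative
  Lon: 179 + 9.782/60 = 179.163033
  E → positive

1. -33.47782, -93.07248
2. 46.92600, -72.35133
3. 28.66037, -7.46500
4. 30.76630, -28.93885
5. -10.99823, 179.16303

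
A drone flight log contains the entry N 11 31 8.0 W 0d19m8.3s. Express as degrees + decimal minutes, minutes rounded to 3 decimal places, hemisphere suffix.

φ: 31 + 8/60 = 31.13333′
λ: 19 + 8.3/60 = 19.13833′

11° 31.133′ N, 0° 19.138′ W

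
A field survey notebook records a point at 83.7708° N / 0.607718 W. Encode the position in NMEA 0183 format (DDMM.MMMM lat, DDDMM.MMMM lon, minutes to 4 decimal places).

8346.2480,N / 00036.4631,W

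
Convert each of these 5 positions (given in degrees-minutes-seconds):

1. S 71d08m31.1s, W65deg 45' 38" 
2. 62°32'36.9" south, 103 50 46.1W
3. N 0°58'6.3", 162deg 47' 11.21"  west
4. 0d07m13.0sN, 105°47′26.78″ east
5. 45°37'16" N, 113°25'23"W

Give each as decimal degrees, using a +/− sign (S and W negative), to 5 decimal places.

Point 1:
  Latitude: 71° + 8/60 + 31.1/3600 = 71 + 0.133333 + 0.008639 = 71.141972
  S ⇒ negate
  Longitude: 45′ + 38″ = 45.63333′; 65 + 45.63333/60 = 65.760556
  hemisphere W, so the sign is −
Point 2:
  Lat: 32′ + 36.9″ = 32.61500′; 62 + 32.61500/60 = 62.543583
  S ⇒ negate
  Longitude: 103 + 50/60 + 46.1/3600 = 103.846139
  W → negative
Point 3:
  Lat: 0 + 58/60 + 6.3/3600 = 0.968417
  N ⇒ keep positive
  λ: 162° + 47/60 + 11.21/3600 = 162 + 0.783333 + 0.003114 = 162.786447
  W → negative
Point 4:
  φ: 0° + 7/60 + 13/3600 = 0 + 0.116667 + 0.003611 = 0.120278
  N ⇒ keep positive
  Longitude: 105° + 47/60 + 26.78/3600 = 105 + 0.783333 + 0.007439 = 105.790772
  E ⇒ keep positive
Point 5:
  Lat: 37′ + 16″ = 37.26667′; 45 + 37.26667/60 = 45.621111
  N → positive
  Longitude: 25′ + 23″ = 25.38333′; 113 + 25.38333/60 = 113.423056
  W ⇒ negate

1. -71.14197, -65.76056
2. -62.54358, -103.84614
3. 0.96842, -162.78645
4. 0.12028, 105.79077
5. 45.62111, -113.42306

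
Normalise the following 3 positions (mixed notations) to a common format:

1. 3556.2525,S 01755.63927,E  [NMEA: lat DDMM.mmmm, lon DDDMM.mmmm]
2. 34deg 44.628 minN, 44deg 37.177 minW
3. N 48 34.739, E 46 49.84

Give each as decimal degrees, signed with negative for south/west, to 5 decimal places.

Point 1:
  Lat: split at 2 digits → 35° and 56.2525′; 35 + 56.2525/60 = 35.937542
  hemisphere S, so the sign is −
  Longitude: degrees = first 3 digits = 17, minutes = 55.63927; 17 + 55.63927/60 = 17.927321
  E → positive
Point 2:
  Lat: 44.628′ = 0.743800°; total 34.743800
  N → positive
  λ: 37.177′ = 0.619617°; total 44.619617
  hemisphere W, so the sign is −
Point 3:
  φ: 34.739′ = 0.578983°; total 48.578983
  N → positive
  Lon: 46 + 49.84/60 = 46.830667
  E ⇒ keep positive

1. -35.93754, 17.92732
2. 34.74380, -44.61962
3. 48.57898, 46.83067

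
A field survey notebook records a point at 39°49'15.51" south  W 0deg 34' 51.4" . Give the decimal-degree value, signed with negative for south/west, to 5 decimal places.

-39.82098, -0.58094

φ: 39 + 49/60 + 15.51/3600 = 39.820975
S → negative
Longitude: 34′ + 51.4″ = 34.85667′; 0 + 34.85667/60 = 0.580944
hemisphere W, so the sign is −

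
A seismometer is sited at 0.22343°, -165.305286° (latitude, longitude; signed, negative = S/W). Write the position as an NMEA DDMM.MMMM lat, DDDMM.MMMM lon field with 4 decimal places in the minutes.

0013.4058,N / 16518.3172,W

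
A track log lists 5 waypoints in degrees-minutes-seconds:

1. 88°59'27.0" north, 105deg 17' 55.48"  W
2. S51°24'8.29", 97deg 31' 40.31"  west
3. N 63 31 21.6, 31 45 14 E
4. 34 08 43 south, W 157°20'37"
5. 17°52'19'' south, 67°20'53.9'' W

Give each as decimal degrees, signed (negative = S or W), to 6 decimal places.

1. 88.990833, -105.298744
2. -51.402303, -97.527864
3. 63.522667, 31.753889
4. -34.145278, -157.343611
5. -17.871944, -67.348306

Point 1:
  Lat: 88° + 59/60 + 27/3600 = 88 + 0.983333 + 0.007500 = 88.9908333
  N ⇒ keep positive
  λ: 105 + 17/60 + 55.48/3600 = 105.2987444
  W → negative
Point 2:
  Lat: 51° + 24/60 + 8.29/3600 = 51 + 0.400000 + 0.002303 = 51.4023028
  hemisphere S, so the sign is −
  Lon: 31′ + 40.31″ = 31.67183′; 97 + 31.67183/60 = 97.5278639
  W → negative
Point 3:
  φ: 63 + 31/60 + 21.6/3600 = 63.5226667
  N → positive
  Lon: 31 + 45/60 + 14/3600 = 31.7538889
  E → positive
Point 4:
  Latitude: 34° + 8/60 + 43/3600 = 34 + 0.133333 + 0.011944 = 34.1452778
  S → negative
  Longitude: 157° + 20/60 + 37/3600 = 157 + 0.333333 + 0.010278 = 157.3436111
  hemisphere W, so the sign is −
Point 5:
  φ: 17 + 52/60 + 19/3600 = 17.8719444
  hemisphere S, so the sign is −
  λ: 20′ + 53.9″ = 20.89833′; 67 + 20.89833/60 = 67.3483056
  W ⇒ negate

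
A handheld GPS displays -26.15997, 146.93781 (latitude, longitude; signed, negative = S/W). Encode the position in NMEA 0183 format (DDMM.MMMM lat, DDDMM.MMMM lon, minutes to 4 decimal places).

Latitude is negative → S; |value| = 26.159970
Latitude: 26° + 0.159970 × 60 = 26° 9.598200′
Longitude: minutes = (146.937810 − 146) × 60 = 56.268600

2609.5982,S / 14656.2686,E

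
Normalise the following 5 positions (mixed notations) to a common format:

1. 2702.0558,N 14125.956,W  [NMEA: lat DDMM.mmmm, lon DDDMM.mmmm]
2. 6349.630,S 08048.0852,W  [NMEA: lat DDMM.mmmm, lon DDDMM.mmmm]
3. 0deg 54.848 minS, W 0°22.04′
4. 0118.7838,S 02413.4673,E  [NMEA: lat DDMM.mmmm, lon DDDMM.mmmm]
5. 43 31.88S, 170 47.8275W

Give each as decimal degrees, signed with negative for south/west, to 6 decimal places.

Point 1:
  Lat: degrees = first 2 digits = 27, minutes = 2.0558; 27 + 2.0558/60 = 27.0342633
  N ⇒ keep positive
  Longitude: degrees = first 3 digits = 141, minutes = 25.956; 141 + 25.956/60 = 141.4326000
  W ⇒ negate
Point 2:
  Latitude: split at 2 digits → 63° and 49.63′; 63 + 49.63/60 = 63.8271667
  hemisphere S, so the sign is −
  λ: split at 3 digits → 080° and 48.0852′; 80 + 48.0852/60 = 80.8014200
  hemisphere W, so the sign is −
Point 3:
  Lat: 0 + 54.848/60 = 0.9141333
  hemisphere S, so the sign is −
  λ: 22.04′ = 0.367333°; total 0.3673333
  W ⇒ negate
Point 4:
  Latitude: split at 2 digits → 01° and 18.7838′; 1 + 18.7838/60 = 1.3130633
  S ⇒ negate
  Longitude: degrees = first 3 digits = 24, minutes = 13.4673; 24 + 13.4673/60 = 24.2244550
  E ⇒ keep positive
Point 5:
  φ: 43 + 31.88/60 = 43.5313333
  hemisphere S, so the sign is −
  Lon: 47.8275′ = 0.797125°; total 170.7971250
  hemisphere W, so the sign is −

1. 27.034263, -141.432600
2. -63.827167, -80.801420
3. -0.914133, -0.367333
4. -1.313063, 24.224455
5. -43.531333, -170.797125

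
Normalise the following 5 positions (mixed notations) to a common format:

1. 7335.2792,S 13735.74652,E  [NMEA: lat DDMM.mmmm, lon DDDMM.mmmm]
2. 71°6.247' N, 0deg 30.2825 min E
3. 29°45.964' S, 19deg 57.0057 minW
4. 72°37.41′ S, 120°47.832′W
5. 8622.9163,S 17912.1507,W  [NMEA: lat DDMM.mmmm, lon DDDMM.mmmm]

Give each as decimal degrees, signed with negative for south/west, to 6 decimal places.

Point 1:
  Lat: split at 2 digits → 73° and 35.2792′; 73 + 35.2792/60 = 73.5879867
  S ⇒ negate
  Longitude: degrees = first 3 digits = 137, minutes = 35.74652; 137 + 35.74652/60 = 137.5957753
  E ⇒ keep positive
Point 2:
  φ: 6.247′ = 0.104117°; total 71.1041167
  N ⇒ keep positive
  Lon: 0 + 30.2825/60 = 0.5047083
  E ⇒ keep positive
Point 3:
  Lat: 29 + 45.964/60 = 29.7660667
  S ⇒ negate
  Lon: 57.0057′ = 0.950095°; total 19.9500950
  W ⇒ negate
Point 4:
  Latitude: 72 + 37.41/60 = 72.6235000
  hemisphere S, so the sign is −
  λ: 47.832′ = 0.797200°; total 120.7972000
  hemisphere W, so the sign is −
Point 5:
  Lat: split at 2 digits → 86° and 22.9163′; 86 + 22.9163/60 = 86.3819383
  hemisphere S, so the sign is −
  Lon: degrees = first 3 digits = 179, minutes = 12.1507; 179 + 12.1507/60 = 179.2025117
  hemisphere W, so the sign is −

1. -73.587987, 137.595775
2. 71.104117, 0.504708
3. -29.766067, -19.950095
4. -72.623500, -120.797200
5. -86.381938, -179.202512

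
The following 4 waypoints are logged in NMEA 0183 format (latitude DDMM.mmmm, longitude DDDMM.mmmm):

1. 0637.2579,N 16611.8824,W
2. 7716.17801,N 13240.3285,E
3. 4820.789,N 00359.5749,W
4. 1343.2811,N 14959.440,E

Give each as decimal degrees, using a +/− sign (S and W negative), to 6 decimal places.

1. 6.620965, -166.198040
2. 77.269634, 132.672142
3. 48.346483, -3.992915
4. 13.721352, 149.990667

Point 1:
  Lat: degrees = first 2 digits = 6, minutes = 37.2579; 6 + 37.2579/60 = 6.6209650
  N ⇒ keep positive
  Lon: degrees = first 3 digits = 166, minutes = 11.8824; 166 + 11.8824/60 = 166.1980400
  hemisphere W, so the sign is −
Point 2:
  φ: degrees = first 2 digits = 77, minutes = 16.17801; 77 + 16.17801/60 = 77.2696335
  N → positive
  Lon: degrees = first 3 digits = 132, minutes = 40.3285; 132 + 40.3285/60 = 132.6721417
  E → positive
Point 3:
  Lat: split at 2 digits → 48° and 20.789′; 48 + 20.789/60 = 48.3464833
  N → positive
  Lon: degrees = first 3 digits = 3, minutes = 59.5749; 3 + 59.5749/60 = 3.9929150
  W → negative
Point 4:
  φ: degrees = first 2 digits = 13, minutes = 43.2811; 13 + 43.2811/60 = 13.7213517
  N ⇒ keep positive
  Lon: degrees = first 3 digits = 149, minutes = 59.44; 149 + 59.44/60 = 149.9906667
  E ⇒ keep positive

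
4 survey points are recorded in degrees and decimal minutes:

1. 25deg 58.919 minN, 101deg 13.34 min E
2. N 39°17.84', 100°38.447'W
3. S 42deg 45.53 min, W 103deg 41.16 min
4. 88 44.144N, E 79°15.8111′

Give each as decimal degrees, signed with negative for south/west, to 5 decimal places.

Point 1:
  Lat: 58.919′ = 0.981983°; total 25.981983
  N ⇒ keep positive
  Lon: 101 + 13.34/60 = 101.222333
  E ⇒ keep positive
Point 2:
  Lat: 39 + 17.84/60 = 39.297333
  N → positive
  λ: 100 + 38.447/60 = 100.640783
  W → negative
Point 3:
  Latitude: 42 + 45.53/60 = 42.758833
  S → negative
  Lon: 103 + 41.16/60 = 103.686000
  hemisphere W, so the sign is −
Point 4:
  Latitude: 88 + 44.144/60 = 88.735733
  N → positive
  λ: 15.8111′ = 0.263518°; total 79.263518
  E → positive

1. 25.98198, 101.22233
2. 39.29733, -100.64078
3. -42.75883, -103.68600
4. 88.73573, 79.26352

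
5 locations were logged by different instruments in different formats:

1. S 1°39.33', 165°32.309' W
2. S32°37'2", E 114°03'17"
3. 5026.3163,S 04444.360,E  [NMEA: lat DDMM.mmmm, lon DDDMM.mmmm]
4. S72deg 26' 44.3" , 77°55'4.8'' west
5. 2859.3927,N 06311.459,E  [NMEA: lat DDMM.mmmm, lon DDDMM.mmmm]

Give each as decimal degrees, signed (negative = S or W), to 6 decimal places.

1. -1.655500, -165.538483
2. -32.617222, 114.054722
3. -50.438605, 44.739333
4. -72.445639, -77.918000
5. 28.989878, 63.190983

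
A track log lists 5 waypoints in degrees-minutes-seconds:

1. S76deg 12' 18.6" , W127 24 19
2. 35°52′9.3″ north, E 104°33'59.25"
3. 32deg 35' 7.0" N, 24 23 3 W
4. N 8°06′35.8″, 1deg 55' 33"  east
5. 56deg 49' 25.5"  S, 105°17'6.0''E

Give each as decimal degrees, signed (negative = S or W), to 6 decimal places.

Point 1:
  Latitude: 76 + 12/60 + 18.6/3600 = 76.2051667
  S → negative
  Longitude: 24′ + 19″ = 24.31667′; 127 + 24.31667/60 = 127.4052778
  hemisphere W, so the sign is −
Point 2:
  φ: 35 + 52/60 + 9.3/3600 = 35.8692500
  N ⇒ keep positive
  Longitude: 104 + 33/60 + 59.25/3600 = 104.5664583
  E → positive
Point 3:
  φ: 32° + 35/60 + 7/3600 = 32 + 0.583333 + 0.001944 = 32.5852778
  N → positive
  Longitude: 24 + 23/60 + 3/3600 = 24.3841667
  W → negative
Point 4:
  φ: 8° + 6/60 + 35.8/3600 = 8 + 0.100000 + 0.009944 = 8.1099444
  N → positive
  Lon: 55′ + 33″ = 55.55000′; 1 + 55.55000/60 = 1.9258333
  E → positive
Point 5:
  Latitude: 49′ + 25.5″ = 49.42500′; 56 + 49.42500/60 = 56.8237500
  S ⇒ negate
  Lon: 105 + 17/60 + 6/3600 = 105.2850000
  E → positive

1. -76.205167, -127.405278
2. 35.869250, 104.566458
3. 32.585278, -24.384167
4. 8.109944, 1.925833
5. -56.823750, 105.285000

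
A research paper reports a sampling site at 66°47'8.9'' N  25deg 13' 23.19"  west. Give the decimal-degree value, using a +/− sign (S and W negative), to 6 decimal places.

66.785806, -25.223108

φ: 66 + 47/60 + 8.9/3600 = 66.7858056
N → positive
Lon: 13′ + 23.19″ = 13.38650′; 25 + 13.38650/60 = 25.2231083
W → negative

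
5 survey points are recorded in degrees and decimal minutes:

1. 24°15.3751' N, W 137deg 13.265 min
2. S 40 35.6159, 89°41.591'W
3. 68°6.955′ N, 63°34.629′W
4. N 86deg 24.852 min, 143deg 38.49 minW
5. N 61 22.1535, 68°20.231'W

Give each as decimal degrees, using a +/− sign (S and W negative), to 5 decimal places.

1. 24.25625, -137.22108
2. -40.59360, -89.69318
3. 68.11592, -63.57715
4. 86.41420, -143.64150
5. 61.36923, -68.33718

Point 1:
  Latitude: 24 + 15.3751/60 = 24.256252
  N → positive
  Longitude: 137 + 13.265/60 = 137.221083
  W ⇒ negate
Point 2:
  Latitude: 35.6159′ = 0.593598°; total 40.593598
  S ⇒ negate
  Longitude: 41.591′ = 0.693183°; total 89.693183
  W → negative
Point 3:
  Lat: 6.955′ = 0.115917°; total 68.115917
  N ⇒ keep positive
  Longitude: 63 + 34.629/60 = 63.577150
  W ⇒ negate
Point 4:
  Lat: 86 + 24.852/60 = 86.414200
  N → positive
  λ: 143 + 38.49/60 = 143.641500
  W → negative
Point 5:
  Lat: 22.1535′ = 0.369225°; total 61.369225
  N → positive
  λ: 68 + 20.231/60 = 68.337183
  hemisphere W, so the sign is −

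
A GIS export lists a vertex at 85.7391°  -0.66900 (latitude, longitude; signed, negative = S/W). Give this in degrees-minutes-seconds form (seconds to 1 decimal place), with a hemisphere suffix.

85°44′20.8″ N, 0°40′8.4″ W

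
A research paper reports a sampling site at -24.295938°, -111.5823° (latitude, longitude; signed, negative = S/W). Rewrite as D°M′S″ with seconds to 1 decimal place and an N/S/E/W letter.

Latitude is negative → S; |value| = 24.295938
Lat: 0.295938° → 17.75628′; 0.75628 × 60 = 45.377″
Longitude is negative → W; |value| = 111.582300
Longitude: whole degrees 111; 34.93800′ → 34′ and 56.280″

24°17′45.4″ S, 111°34′56.3″ W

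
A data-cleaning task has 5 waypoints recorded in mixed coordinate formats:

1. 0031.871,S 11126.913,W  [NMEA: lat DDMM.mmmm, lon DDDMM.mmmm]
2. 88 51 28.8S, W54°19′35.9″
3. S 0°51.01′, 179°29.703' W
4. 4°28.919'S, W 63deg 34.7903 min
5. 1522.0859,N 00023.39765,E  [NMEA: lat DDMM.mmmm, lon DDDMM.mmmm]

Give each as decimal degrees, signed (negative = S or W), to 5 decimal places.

Point 1:
  φ: degrees = first 2 digits = 0, minutes = 31.871; 0 + 31.871/60 = 0.531183
  S ⇒ negate
  Longitude: split at 3 digits → 111° and 26.913′; 111 + 26.913/60 = 111.448550
  W ⇒ negate
Point 2:
  φ: 88 + 51/60 + 28.8/3600 = 88.858000
  S → negative
  λ: 54° + 19/60 + 35.9/3600 = 54 + 0.316667 + 0.009972 = 54.326639
  hemisphere W, so the sign is −
Point 3:
  Lat: 51.01′ = 0.850167°; total 0.850167
  hemisphere S, so the sign is −
  Lon: 29.703′ = 0.495050°; total 179.495050
  W ⇒ negate
Point 4:
  Lat: 4 + 28.919/60 = 4.481983
  S ⇒ negate
  Lon: 63 + 34.7903/60 = 63.579838
  W ⇒ negate
Point 5:
  Latitude: split at 2 digits → 15° and 22.0859′; 15 + 22.0859/60 = 15.368098
  N → positive
  λ: degrees = first 3 digits = 0, minutes = 23.39765; 0 + 23.39765/60 = 0.389961
  E → positive

1. -0.53118, -111.44855
2. -88.85800, -54.32664
3. -0.85017, -179.49505
4. -4.48198, -63.57984
5. 15.36810, 0.38996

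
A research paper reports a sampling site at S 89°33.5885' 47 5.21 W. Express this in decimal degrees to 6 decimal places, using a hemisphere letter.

89.559808° S, 47.086833° W

Lat: 89 + 33.5885/60 = 89.5598083
λ: 5.21′ = 0.086833°; total 47.0868333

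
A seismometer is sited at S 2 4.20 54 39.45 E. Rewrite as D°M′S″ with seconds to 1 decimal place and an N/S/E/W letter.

Lat: 4.20000′ → 4′ and 0.20000 × 60 = 12.000″
Longitude: 39.45000′ → 39′ and 0.45000 × 60 = 27.000″

2°04′12.0″ S, 54°39′27.0″ E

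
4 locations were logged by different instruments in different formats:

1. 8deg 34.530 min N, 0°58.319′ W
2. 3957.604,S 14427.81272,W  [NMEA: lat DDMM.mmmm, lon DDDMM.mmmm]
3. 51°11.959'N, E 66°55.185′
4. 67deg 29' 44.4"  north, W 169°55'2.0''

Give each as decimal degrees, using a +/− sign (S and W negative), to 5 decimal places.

Point 1:
  Latitude: 34.53′ = 0.575500°; total 8.575500
  N ⇒ keep positive
  λ: 58.319′ = 0.971983°; total 0.971983
  W ⇒ negate
Point 2:
  Lat: split at 2 digits → 39° and 57.604′; 39 + 57.604/60 = 39.960067
  S ⇒ negate
  Longitude: degrees = first 3 digits = 144, minutes = 27.81272; 144 + 27.81272/60 = 144.463545
  hemisphere W, so the sign is −
Point 3:
  φ: 11.959′ = 0.199317°; total 51.199317
  N → positive
  Longitude: 66 + 55.185/60 = 66.919750
  E ⇒ keep positive
Point 4:
  Lat: 67° + 29/60 + 44.4/3600 = 67 + 0.483333 + 0.012333 = 67.495667
  N ⇒ keep positive
  λ: 169° + 55/60 + 2/3600 = 169 + 0.916667 + 0.000556 = 169.917222
  hemisphere W, so the sign is −

1. 8.57550, -0.97198
2. -39.96007, -144.46355
3. 51.19932, 66.91975
4. 67.49567, -169.91722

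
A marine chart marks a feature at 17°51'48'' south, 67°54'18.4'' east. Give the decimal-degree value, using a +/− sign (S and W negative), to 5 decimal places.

Lat: 17° + 51/60 + 48/3600 = 17 + 0.850000 + 0.013333 = 17.863333
hemisphere S, so the sign is −
Longitude: 67 + 54/60 + 18.4/3600 = 67.905111
E ⇒ keep positive

-17.86333, 67.90511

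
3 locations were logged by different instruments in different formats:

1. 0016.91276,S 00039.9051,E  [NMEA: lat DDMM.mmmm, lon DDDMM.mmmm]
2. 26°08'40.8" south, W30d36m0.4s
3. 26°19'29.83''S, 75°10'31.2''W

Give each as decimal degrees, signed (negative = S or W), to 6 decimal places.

1. -0.281879, 0.665085
2. -26.144667, -30.600111
3. -26.324953, -75.175333

Point 1:
  Lat: split at 2 digits → 00° and 16.91276′; 0 + 16.91276/60 = 0.2818793
  S ⇒ negate
  Longitude: degrees = first 3 digits = 0, minutes = 39.9051; 0 + 39.9051/60 = 0.6650850
  E ⇒ keep positive
Point 2:
  Latitude: 8′ + 40.8″ = 8.68000′; 26 + 8.68000/60 = 26.1446667
  S ⇒ negate
  Lon: 30° + 36/60 + 0.4/3600 = 30 + 0.600000 + 0.000111 = 30.6001111
  W ⇒ negate
Point 3:
  Lat: 19′ + 29.83″ = 19.49717′; 26 + 19.49717/60 = 26.3249528
  S → negative
  λ: 75 + 10/60 + 31.2/3600 = 75.1753333
  hemisphere W, so the sign is −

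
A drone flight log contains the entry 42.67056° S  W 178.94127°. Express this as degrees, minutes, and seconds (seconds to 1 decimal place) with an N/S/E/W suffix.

φ: 0.670560 × 60 = 40.23360′ → 40′, remainder × 60 = 14.016″
λ: 0.941270 × 60 = 56.47620′ → 56′, remainder × 60 = 28.572″

42°40′14.0″ S, 178°56′28.6″ W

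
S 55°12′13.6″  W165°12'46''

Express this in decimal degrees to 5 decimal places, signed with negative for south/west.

-55.20378, -165.21278

Lat: 55 + 12/60 + 13.6/3600 = 55.203778
hemisphere S, so the sign is −
Lon: 165 + 12/60 + 46/3600 = 165.212778
W ⇒ negate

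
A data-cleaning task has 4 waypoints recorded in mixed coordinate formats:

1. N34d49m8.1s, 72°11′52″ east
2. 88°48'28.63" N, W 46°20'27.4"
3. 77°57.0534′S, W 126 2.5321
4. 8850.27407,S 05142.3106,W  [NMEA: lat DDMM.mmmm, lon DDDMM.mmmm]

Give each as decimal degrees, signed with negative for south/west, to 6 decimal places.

Point 1:
  Lat: 34 + 49/60 + 8.1/3600 = 34.8189167
  N → positive
  λ: 72 + 11/60 + 52/3600 = 72.1977778
  E ⇒ keep positive
Point 2:
  Latitude: 88° + 48/60 + 28.63/3600 = 88 + 0.800000 + 0.007953 = 88.8079528
  N → positive
  λ: 46° + 20/60 + 27.4/3600 = 46 + 0.333333 + 0.007611 = 46.3409444
  W ⇒ negate
Point 3:
  Lat: 77 + 57.0534/60 = 77.9508900
  hemisphere S, so the sign is −
  Lon: 126 + 2.5321/60 = 126.0422017
  hemisphere W, so the sign is −
Point 4:
  φ: split at 2 digits → 88° and 50.27407′; 88 + 50.27407/60 = 88.8379012
  hemisphere S, so the sign is −
  λ: degrees = first 3 digits = 51, minutes = 42.3106; 51 + 42.3106/60 = 51.7051767
  W ⇒ negate

1. 34.818917, 72.197778
2. 88.807953, -46.340944
3. -77.950890, -126.042202
4. -88.837901, -51.705177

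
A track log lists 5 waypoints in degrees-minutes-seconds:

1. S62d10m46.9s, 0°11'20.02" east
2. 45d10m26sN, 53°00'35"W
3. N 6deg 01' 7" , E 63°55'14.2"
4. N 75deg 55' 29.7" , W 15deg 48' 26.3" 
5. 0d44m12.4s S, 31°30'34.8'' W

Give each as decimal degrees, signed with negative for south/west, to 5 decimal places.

Point 1:
  Lat: 62 + 10/60 + 46.9/3600 = 62.179694
  S → negative
  Lon: 11′ + 20.02″ = 11.33367′; 0 + 11.33367/60 = 0.188894
  E → positive
Point 2:
  Latitude: 45 + 10/60 + 26/3600 = 45.173889
  N → positive
  λ: 53° + 0/60 + 35/3600 = 53 + 0.000000 + 0.009722 = 53.009722
  hemisphere W, so the sign is −
Point 3:
  Lat: 1′ + 7″ = 1.11667′; 6 + 1.11667/60 = 6.018611
  N → positive
  Lon: 55′ + 14.2″ = 55.23667′; 63 + 55.23667/60 = 63.920611
  E ⇒ keep positive
Point 4:
  Latitude: 55′ + 29.7″ = 55.49500′; 75 + 55.49500/60 = 75.924917
  N ⇒ keep positive
  λ: 48′ + 26.3″ = 48.43833′; 15 + 48.43833/60 = 15.807306
  W ⇒ negate
Point 5:
  Latitude: 0 + 44/60 + 12.4/3600 = 0.736778
  hemisphere S, so the sign is −
  Longitude: 31° + 30/60 + 34.8/3600 = 31 + 0.500000 + 0.009667 = 31.509667
  W → negative

1. -62.17969, 0.18889
2. 45.17389, -53.00972
3. 6.01861, 63.92061
4. 75.92492, -15.80731
5. -0.73678, -31.50967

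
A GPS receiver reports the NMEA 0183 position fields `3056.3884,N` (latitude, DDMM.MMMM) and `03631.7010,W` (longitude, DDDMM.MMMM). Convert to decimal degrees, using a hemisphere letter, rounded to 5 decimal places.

30.93981° N, 36.52835° W

φ: split at 2 digits → 30° and 56.3884′; 30 + 56.3884/60 = 30.939807
λ: degrees = first 3 digits = 36, minutes = 31.701; 36 + 31.701/60 = 36.528350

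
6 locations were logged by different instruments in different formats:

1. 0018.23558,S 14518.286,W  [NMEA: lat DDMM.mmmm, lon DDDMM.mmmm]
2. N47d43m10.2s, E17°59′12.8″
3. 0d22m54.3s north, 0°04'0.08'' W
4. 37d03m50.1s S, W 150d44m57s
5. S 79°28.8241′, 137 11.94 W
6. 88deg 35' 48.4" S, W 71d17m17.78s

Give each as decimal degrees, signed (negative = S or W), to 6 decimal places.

Point 1:
  φ: degrees = first 2 digits = 0, minutes = 18.23558; 0 + 18.23558/60 = 0.3039263
  S → negative
  Lon: split at 3 digits → 145° and 18.286′; 145 + 18.286/60 = 145.3047667
  W ⇒ negate
Point 2:
  Latitude: 43′ + 10.2″ = 43.17000′; 47 + 43.17000/60 = 47.7195000
  N → positive
  Lon: 59′ + 12.8″ = 59.21333′; 17 + 59.21333/60 = 17.9868889
  E → positive
Point 3:
  Latitude: 0 + 22/60 + 54.3/3600 = 0.3817500
  N ⇒ keep positive
  λ: 0° + 4/60 + 0.08/3600 = 0 + 0.066667 + 0.000022 = 0.0666889
  W ⇒ negate
Point 4:
  Lat: 37° + 3/60 + 50.1/3600 = 37 + 0.050000 + 0.013917 = 37.0639167
  S ⇒ negate
  Lon: 150 + 44/60 + 57/3600 = 150.7491667
  hemisphere W, so the sign is −
Point 5:
  Latitude: 79 + 28.8241/60 = 79.4804017
  S → negative
  Lon: 11.94′ = 0.199000°; total 137.1990000
  hemisphere W, so the sign is −
Point 6:
  Latitude: 35′ + 48.4″ = 35.80667′; 88 + 35.80667/60 = 88.5967778
  S → negative
  Lon: 71° + 17/60 + 17.78/3600 = 71 + 0.283333 + 0.004939 = 71.2882722
  hemisphere W, so the sign is −

1. -0.303926, -145.304767
2. 47.719500, 17.986889
3. 0.381750, -0.066689
4. -37.063917, -150.749167
5. -79.480402, -137.199000
6. -88.596778, -71.288272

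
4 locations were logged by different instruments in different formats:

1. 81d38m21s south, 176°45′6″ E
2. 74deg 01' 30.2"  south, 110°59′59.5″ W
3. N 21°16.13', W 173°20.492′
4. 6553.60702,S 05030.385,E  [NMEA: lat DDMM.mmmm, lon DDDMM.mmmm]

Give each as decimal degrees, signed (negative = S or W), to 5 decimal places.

Point 1:
  φ: 81 + 38/60 + 21/3600 = 81.639167
  S ⇒ negate
  λ: 45′ + 6″ = 45.10000′; 176 + 45.10000/60 = 176.751667
  E ⇒ keep positive
Point 2:
  Latitude: 1′ + 30.2″ = 1.50333′; 74 + 1.50333/60 = 74.025056
  S ⇒ negate
  Lon: 110° + 59/60 + 59.5/3600 = 110 + 0.983333 + 0.016528 = 110.999861
  W → negative
Point 3:
  Lat: 16.13′ = 0.268833°; total 21.268833
  N → positive
  Longitude: 173 + 20.492/60 = 173.341533
  hemisphere W, so the sign is −
Point 4:
  Lat: split at 2 digits → 65° and 53.60702′; 65 + 53.60702/60 = 65.893450
  S → negative
  λ: degrees = first 3 digits = 50, minutes = 30.385; 50 + 30.385/60 = 50.506417
  E ⇒ keep positive

1. -81.63917, 176.75167
2. -74.02506, -110.99986
3. 21.26883, -173.34153
4. -65.89345, 50.50642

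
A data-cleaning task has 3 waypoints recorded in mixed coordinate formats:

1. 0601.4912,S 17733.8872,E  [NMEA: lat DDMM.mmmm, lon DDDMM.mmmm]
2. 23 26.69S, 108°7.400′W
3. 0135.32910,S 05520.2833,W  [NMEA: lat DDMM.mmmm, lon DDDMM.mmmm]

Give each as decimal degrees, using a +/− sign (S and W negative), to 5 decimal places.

1. -6.02485, 177.56479
2. -23.44483, -108.12333
3. -1.58882, -55.33806

Point 1:
  φ: degrees = first 2 digits = 6, minutes = 1.4912; 6 + 1.4912/60 = 6.024853
  hemisphere S, so the sign is −
  λ: degrees = first 3 digits = 177, minutes = 33.8872; 177 + 33.8872/60 = 177.564787
  E → positive
Point 2:
  φ: 26.69′ = 0.444833°; total 23.444833
  S → negative
  Longitude: 108 + 7.4/60 = 108.123333
  W ⇒ negate
Point 3:
  Lat: degrees = first 2 digits = 1, minutes = 35.3291; 1 + 35.3291/60 = 1.588818
  hemisphere S, so the sign is −
  Longitude: split at 3 digits → 055° and 20.2833′; 55 + 20.2833/60 = 55.338055
  W ⇒ negate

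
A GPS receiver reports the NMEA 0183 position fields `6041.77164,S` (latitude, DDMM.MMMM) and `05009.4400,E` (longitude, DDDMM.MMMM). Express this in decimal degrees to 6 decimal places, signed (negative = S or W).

-60.696194, 50.157333

Lat: split at 2 digits → 60° and 41.77164′; 60 + 41.77164/60 = 60.6961940
S ⇒ negate
λ: degrees = first 3 digits = 50, minutes = 9.44; 50 + 9.44/60 = 50.1573333
E → positive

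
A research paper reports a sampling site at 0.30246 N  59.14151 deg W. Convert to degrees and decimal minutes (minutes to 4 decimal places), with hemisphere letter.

Lat: fractional part 0.302460 → 18.147600 minutes
Longitude: fractional part 0.141510 → 8.490600 minutes

0° 18.1476′ N, 59° 8.4906′ W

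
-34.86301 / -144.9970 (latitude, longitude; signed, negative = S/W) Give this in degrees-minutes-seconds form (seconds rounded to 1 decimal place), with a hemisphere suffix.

Latitude is negative → S; |value| = 34.863010
φ: whole degrees 34; 51.78060′ → 51′ and 46.836″
Longitude is negative → W; |value| = 144.997000
λ: 0.997000° → 59.82000′; 0.82000 × 60 = 49.200″

34°51′46.8″ S, 144°59′49.2″ W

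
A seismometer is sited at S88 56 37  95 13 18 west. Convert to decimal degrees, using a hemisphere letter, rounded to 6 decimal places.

88.943611° S, 95.221667° W

φ: 56′ + 37″ = 56.61667′; 88 + 56.61667/60 = 88.9436111
λ: 95 + 13/60 + 18/3600 = 95.2216667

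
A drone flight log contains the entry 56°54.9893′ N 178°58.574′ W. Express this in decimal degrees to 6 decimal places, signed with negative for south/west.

56.916488, -178.976233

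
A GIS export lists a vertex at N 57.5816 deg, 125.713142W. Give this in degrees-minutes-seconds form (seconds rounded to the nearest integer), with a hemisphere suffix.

57°34′54″ N, 125°42′47″ W

φ: 0.581600° → 34.89600′; 0.89600 × 60 = 53.76″
Longitude: 0.713142 × 60 = 42.78852′ → 42′, remainder × 60 = 47.31″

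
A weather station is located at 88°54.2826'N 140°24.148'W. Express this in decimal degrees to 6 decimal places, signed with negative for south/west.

88.904710, -140.402467

Lat: 54.2826′ = 0.904710°; total 88.9047100
N ⇒ keep positive
Lon: 140 + 24.148/60 = 140.4024667
W → negative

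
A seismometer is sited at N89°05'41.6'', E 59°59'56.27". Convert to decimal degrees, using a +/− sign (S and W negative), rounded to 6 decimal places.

Latitude: 89° + 5/60 + 41.6/3600 = 89 + 0.083333 + 0.011556 = 89.0948889
N → positive
Lon: 59° + 59/60 + 56.27/3600 = 59 + 0.983333 + 0.015631 = 59.9989639
E → positive

89.094889, 59.998964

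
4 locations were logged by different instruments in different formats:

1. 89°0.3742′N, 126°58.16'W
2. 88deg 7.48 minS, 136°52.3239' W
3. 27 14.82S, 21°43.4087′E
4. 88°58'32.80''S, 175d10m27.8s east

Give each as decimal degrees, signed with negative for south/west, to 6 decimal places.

1. 89.006237, -126.969333
2. -88.124667, -136.872065
3. -27.247000, 21.723478
4. -88.975778, 175.174389

Point 1:
  Lat: 0.3742′ = 0.006237°; total 89.0062367
  N ⇒ keep positive
  Lon: 58.16′ = 0.969333°; total 126.9693333
  hemisphere W, so the sign is −
Point 2:
  Lat: 88 + 7.48/60 = 88.1246667
  S ⇒ negate
  Lon: 52.3239′ = 0.872065°; total 136.8720650
  W ⇒ negate
Point 3:
  Latitude: 27 + 14.82/60 = 27.2470000
  hemisphere S, so the sign is −
  Longitude: 43.4087′ = 0.723478°; total 21.7234783
  E ⇒ keep positive
Point 4:
  Lat: 88 + 58/60 + 32.8/3600 = 88.9757778
  hemisphere S, so the sign is −
  Longitude: 10′ + 27.8″ = 10.46333′; 175 + 10.46333/60 = 175.1743889
  E ⇒ keep positive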